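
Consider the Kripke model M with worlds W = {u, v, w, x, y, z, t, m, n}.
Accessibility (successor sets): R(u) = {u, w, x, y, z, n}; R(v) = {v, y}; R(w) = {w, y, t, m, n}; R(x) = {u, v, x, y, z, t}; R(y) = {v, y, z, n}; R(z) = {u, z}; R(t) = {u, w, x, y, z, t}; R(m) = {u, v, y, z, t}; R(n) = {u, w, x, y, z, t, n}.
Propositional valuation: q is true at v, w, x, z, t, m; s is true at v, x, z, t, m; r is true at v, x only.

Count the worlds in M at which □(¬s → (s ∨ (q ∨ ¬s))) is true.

Let φ = □(¬s → (s ∨ (q ∨ ¬s))). Evaluate φ at each world:
  u (successors {u, w, x, y, z, n}): φ is true.
  v (successors {v, y}): φ is true.
  w (successors {w, y, t, m, n}): φ is true.
  x (successors {u, v, x, y, z, t}): φ is true.
  y (successors {v, y, z, n}): φ is true.
  z (successors {u, z}): φ is true.
  t (successors {u, w, x, y, z, t}): φ is true.
  m (successors {u, v, y, z, t}): φ is true.
  n (successors {u, w, x, y, z, t, n}): φ is true.
For instance, at m:
  At m: □(¬s → (s ∨ (q ∨ ¬s))) requires ¬s → (s ∨ (q ∨ ¬s)) at every successor {u, v, y, z, t}.
    At u: ¬s → (s ∨ (q ∨ ¬s)) is true.
    At v: ¬s → (s ∨ (q ∨ ¬s)) is true.
    At y: ¬s → (s ∨ (q ∨ ¬s)) is true.
    At z: ¬s → (s ∨ (q ∨ ¬s)) is true.
    At t: ¬s → (s ∨ (q ∨ ¬s)) is true.
  So □(¬s → (s ∨ (q ∨ ¬s))) is true at m.
Satisfying worlds: {u, v, w, x, y, z, t, m, n}

9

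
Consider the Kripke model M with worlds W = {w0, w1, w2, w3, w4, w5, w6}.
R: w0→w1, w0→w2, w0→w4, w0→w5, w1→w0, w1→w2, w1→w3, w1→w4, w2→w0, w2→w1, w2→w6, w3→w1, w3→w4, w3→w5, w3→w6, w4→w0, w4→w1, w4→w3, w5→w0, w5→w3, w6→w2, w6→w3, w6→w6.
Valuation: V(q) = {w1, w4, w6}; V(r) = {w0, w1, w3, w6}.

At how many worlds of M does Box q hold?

0

Let φ = Box q. Evaluate φ at each world:
  w0 (successors {w1, w2, w4, w5}): φ is false.
  w1 (successors {w0, w2, w3, w4}): φ is false.
  w2 (successors {w0, w1, w6}): φ is false.
  w3 (successors {w1, w4, w5, w6}): φ is false.
  w4 (successors {w0, w1, w3}): φ is false.
  w5 (successors {w0, w3}): φ is false.
  w6 (successors {w2, w3, w6}): φ is false.
For instance, at w3:
  At w3: Box q requires q at every successor {w1, w4, w5, w6}.
    q fails at w5, so Box q is false at w3.
Satisfying worlds: none.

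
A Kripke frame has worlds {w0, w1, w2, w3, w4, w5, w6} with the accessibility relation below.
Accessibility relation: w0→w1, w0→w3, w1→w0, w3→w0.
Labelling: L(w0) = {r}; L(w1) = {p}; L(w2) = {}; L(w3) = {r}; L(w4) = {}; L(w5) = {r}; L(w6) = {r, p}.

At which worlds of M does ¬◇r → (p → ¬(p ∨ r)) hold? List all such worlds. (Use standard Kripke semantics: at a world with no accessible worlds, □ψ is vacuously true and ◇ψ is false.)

Recall that ◇ψ holds at a world iff ψ holds at some accessible world.
Let φ = ¬◇r → (p → ¬(p ∨ r)). Evaluate φ at each world:
  w0 (successors {w1, w3}): φ is true.
  w1 (successors {w0}): φ is true.
  w2 (successors ∅): φ is true.
  w3 (successors {w0}): φ is true.
  w4 (successors ∅): φ is true.
  w5 (successors ∅): φ is true.
  w6 (successors ∅): φ is false.
For instance, at w1:
  At w1: ¬◇r is false, p → ¬(p ∨ r) is false, so ¬◇r → (p → ¬(p ∨ r)) is true.
    At w1: ◇r is true, so ¬◇r is false.
      At w1: ◇r requires r at some successor in {w0}.
        r holds at w0, so ◇r is true at w1.
Satisfying worlds: {w0, w1, w2, w3, w4, w5}

w0, w1, w2, w3, w4, w5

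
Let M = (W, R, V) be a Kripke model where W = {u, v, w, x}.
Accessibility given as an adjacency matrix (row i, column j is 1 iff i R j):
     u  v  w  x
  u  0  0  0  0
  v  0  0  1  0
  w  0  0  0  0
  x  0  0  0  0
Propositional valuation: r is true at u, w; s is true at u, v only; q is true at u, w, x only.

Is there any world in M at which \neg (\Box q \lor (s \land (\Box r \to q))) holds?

No

Let φ = \neg (\Box q \lor (s \land (\Box r \to q))). Evaluate φ at each world:
  u (successors ∅): φ is false.
  v (successors {w}): φ is false.
  w (successors ∅): φ is false.
  x (successors ∅): φ is false.
For instance, at v:
  At v: \Box q \lor (s \land (\Box r \to q)) is true, so \neg (\Box q \lor (s \land (\Box r \to q))) is false.
    At v: \Box q is true, s \land (\Box r \to q) is false, so \Box q \lor (s \land (\Box r \to q)) is true.
      At v: \Box q requires q at every successor {w}.
        At w: q is true.
      So \Box q is true at v.
      At v: s is true, \Box r \to q is false, so s \land (\Box r \to q) is false.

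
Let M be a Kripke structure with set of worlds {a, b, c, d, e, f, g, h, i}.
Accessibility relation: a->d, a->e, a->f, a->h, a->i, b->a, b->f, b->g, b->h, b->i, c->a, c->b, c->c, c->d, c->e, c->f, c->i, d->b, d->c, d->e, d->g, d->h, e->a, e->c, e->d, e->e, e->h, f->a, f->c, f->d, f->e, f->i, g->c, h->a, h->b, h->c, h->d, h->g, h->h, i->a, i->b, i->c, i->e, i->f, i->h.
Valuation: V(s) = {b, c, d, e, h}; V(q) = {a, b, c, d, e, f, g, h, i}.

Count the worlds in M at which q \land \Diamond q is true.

9

Recall that \Diamond ψ holds at a world iff ψ holds at some accessible world.
Let φ = q \land \Diamond q. Evaluate φ at each world:
  a (successors {d, e, f, h, i}): φ is true.
  b (successors {a, f, g, h, i}): φ is true.
  c (successors {a, b, c, d, e, f, i}): φ is true.
  d (successors {b, c, e, g, h}): φ is true.
  e (successors {a, c, d, e, h}): φ is true.
  f (successors {a, c, d, e, i}): φ is true.
  g (successors {c}): φ is true.
  h (successors {a, b, c, d, g, h}): φ is true.
  i (successors {a, b, c, e, f, h}): φ is true.
For instance, at b:
  At b: q is true, \Diamond q is true, so q \land \Diamond q is true.
    At b: \Diamond q requires q at some successor in {a, f, g, h, i}.
      q holds at a, so \Diamond q is true at b.
Satisfying worlds: {a, b, c, d, e, f, g, h, i}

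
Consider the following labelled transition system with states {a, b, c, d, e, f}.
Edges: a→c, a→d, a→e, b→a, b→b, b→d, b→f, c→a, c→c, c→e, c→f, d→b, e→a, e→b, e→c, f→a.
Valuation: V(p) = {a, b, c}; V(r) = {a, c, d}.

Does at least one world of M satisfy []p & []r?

Yes

Recall that []ψ holds at a world iff ψ holds at every accessible world, and <>ψ holds iff ψ holds at some accessible world.
Let φ = []p & []r. Evaluate φ at each world:
  a (successors {c, d, e}): φ is false.
  b (successors {a, b, d, f}): φ is false.
  c (successors {a, c, e, f}): φ is false.
  d (successors {b}): φ is false.
  e (successors {a, b, c}): φ is false.
  f (successors {a}): φ is true.
Detail at f (witness):
  At f: []p is true, []r is true, so []p & []r is true.
    At f: []p requires p at every successor {a}.
      At a: p is true.
    So []p is true at f.
    At f: []r requires r at every successor {a}.
      At a: r is true.
    So []r is true at f.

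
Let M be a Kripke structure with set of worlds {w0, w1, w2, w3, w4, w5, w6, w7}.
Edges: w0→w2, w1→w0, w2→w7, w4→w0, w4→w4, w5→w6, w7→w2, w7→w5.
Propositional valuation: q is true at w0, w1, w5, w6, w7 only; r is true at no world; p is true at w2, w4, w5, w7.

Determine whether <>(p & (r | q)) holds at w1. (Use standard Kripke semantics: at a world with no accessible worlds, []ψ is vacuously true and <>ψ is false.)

No

At w1: <>(p & (r | q)) requires p & (r | q) at some successor in {w0}.
  At w0: p & (r | q) is false.
So <>(p & (r | q)) is false at w1.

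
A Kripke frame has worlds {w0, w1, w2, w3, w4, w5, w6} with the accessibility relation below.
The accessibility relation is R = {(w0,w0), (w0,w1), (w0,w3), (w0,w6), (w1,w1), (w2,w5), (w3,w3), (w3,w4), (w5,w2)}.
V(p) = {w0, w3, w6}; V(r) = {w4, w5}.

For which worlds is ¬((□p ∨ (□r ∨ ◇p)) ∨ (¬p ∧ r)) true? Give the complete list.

w1

Let φ = ¬((□p ∨ (□r ∨ ◇p)) ∨ (¬p ∧ r)). Evaluate φ at each world:
  w0 (successors {w0, w1, w3, w6}): φ is false.
  w1 (successors {w1}): φ is true.
  w2 (successors {w5}): φ is false.
  w3 (successors {w3, w4}): φ is false.
  w4 (successors ∅): φ is false.
  w5 (successors {w2}): φ is false.
  w6 (successors ∅): φ is false.
For instance, at w1:
  At w1: (□p ∨ (□r ∨ ◇p)) ∨ (¬p ∧ r) is false, so ¬((□p ∨ (□r ∨ ◇p)) ∨ (¬p ∧ r)) is true.
    At w1: □p ∨ (□r ∨ ◇p) is false, ¬p ∧ r is false, so (□p ∨ (□r ∨ ◇p)) ∨ (¬p ∧ r) is false.
      At w1: □p is false, □r ∨ ◇p is false, so □p ∨ (□r ∨ ◇p) is false.
Satisfying worlds: {w1}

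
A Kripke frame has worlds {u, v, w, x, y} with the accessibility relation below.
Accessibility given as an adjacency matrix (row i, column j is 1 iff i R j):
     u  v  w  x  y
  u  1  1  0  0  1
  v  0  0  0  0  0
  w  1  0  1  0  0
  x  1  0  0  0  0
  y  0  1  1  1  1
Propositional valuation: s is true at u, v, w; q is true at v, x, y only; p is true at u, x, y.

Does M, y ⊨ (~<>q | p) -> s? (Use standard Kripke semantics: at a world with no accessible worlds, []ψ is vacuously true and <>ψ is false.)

At y: ~<>q | p is true, s is false, so (~<>q | p) -> s is false.
  At y: ~<>q is false, p is true, so ~<>q | p is true.
    At y: <>q is true, so ~<>q is false.
      At y: <>q requires q at some successor in {v, w, x, y}.
        q holds at v, so <>q is true at y.

No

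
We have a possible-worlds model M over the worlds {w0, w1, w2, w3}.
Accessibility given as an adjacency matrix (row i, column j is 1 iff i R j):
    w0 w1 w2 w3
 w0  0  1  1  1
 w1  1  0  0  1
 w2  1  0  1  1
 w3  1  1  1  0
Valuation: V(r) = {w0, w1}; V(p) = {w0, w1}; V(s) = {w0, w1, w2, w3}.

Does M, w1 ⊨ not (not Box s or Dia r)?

No

At w1: not Box s or Dia r is true, so not (not Box s or Dia r) is false.
  At w1: not Box s is false, Dia r is true, so not Box s or Dia r is true.
    At w1: Box s is true, so not Box s is false.
      At w1: Box s requires s at every successor {w0, w3}.
        At w0: s is true.
        At w3: s is true.
      So Box s is true at w1.
    At w1: Dia r requires r at some successor in {w0, w3}.
      r holds at w0, so Dia r is true at w1.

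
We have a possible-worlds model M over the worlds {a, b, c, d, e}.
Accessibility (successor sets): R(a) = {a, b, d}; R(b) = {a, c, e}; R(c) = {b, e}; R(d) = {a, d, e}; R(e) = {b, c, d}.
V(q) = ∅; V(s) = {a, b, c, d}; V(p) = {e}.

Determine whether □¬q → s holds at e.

No

At e: □¬q is true, s is false, so □¬q → s is false.
  At e: □¬q requires ¬q at every successor {b, c, d}.
    At b: ¬q is true.
    At c: ¬q is true.
    At d: ¬q is true.
  So □¬q is true at e.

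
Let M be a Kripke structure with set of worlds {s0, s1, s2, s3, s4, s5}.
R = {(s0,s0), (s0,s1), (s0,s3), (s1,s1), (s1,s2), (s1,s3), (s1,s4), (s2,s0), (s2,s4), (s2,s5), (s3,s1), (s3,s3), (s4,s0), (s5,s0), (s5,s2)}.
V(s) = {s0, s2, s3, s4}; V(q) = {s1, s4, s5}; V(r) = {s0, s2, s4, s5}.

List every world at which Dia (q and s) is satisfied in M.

Let φ = Dia (q and s). Evaluate φ at each world:
  s0 (successors {s0, s1, s3}): φ is false.
  s1 (successors {s1, s2, s3, s4}): φ is true.
  s2 (successors {s0, s4, s5}): φ is true.
  s3 (successors {s1, s3}): φ is false.
  s4 (successors {s0}): φ is false.
  s5 (successors {s0, s2}): φ is false.
For instance, at s5:
  At s5: Dia (q and s) requires q and s at some successor in {s0, s2}.
    At s0: q and s is false.
    At s2: q and s is false.
  So Dia (q and s) is false at s5.
Satisfying worlds: {s1, s2}

s1, s2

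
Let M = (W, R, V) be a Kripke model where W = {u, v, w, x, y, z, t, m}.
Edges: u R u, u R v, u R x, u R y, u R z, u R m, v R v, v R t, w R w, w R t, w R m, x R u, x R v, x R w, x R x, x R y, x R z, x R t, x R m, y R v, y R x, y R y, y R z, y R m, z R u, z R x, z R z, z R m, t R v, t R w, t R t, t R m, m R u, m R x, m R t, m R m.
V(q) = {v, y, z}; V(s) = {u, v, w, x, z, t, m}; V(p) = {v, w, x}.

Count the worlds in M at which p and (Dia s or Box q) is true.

3

Let φ = p and (Dia s or Box q). Evaluate φ at each world:
  u (successors {u, v, x, y, z, m}): φ is false.
  v (successors {v, t}): φ is true.
  w (successors {w, t, m}): φ is true.
  x (successors {u, v, w, x, y, z, t, m}): φ is true.
  y (successors {v, x, y, z, m}): φ is false.
  z (successors {u, x, z, m}): φ is false.
  t (successors {v, w, t, m}): φ is false.
  m (successors {u, x, t, m}): φ is false.
For instance, at v:
  At v: p is true, Dia s or Box q is true, so p and (Dia s or Box q) is true.
    At v: Dia s is true, Box q is false, so Dia s or Box q is true.
      At v: Dia s requires s at some successor in {v, t}.
        s holds at v, so Dia s is true at v.
      At v: Box q requires q at every successor {v, t}.
        q fails at t, so Box q is false at v.
Satisfying worlds: {v, w, x}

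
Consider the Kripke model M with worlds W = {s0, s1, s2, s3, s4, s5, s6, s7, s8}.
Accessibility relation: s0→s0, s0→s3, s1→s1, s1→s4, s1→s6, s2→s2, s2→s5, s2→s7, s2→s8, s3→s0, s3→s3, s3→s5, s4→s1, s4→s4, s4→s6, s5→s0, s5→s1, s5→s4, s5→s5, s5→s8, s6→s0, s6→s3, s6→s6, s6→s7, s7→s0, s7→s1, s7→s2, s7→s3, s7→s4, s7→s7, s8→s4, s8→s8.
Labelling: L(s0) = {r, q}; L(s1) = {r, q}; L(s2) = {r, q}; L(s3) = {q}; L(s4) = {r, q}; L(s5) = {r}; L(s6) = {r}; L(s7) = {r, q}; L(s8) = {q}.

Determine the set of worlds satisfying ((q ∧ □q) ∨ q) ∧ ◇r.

Let φ = ((q ∧ □q) ∨ q) ∧ ◇r. Evaluate φ at each world:
  s0 (successors {s0, s3}): φ is true.
  s1 (successors {s1, s4, s6}): φ is true.
  s2 (successors {s2, s5, s7, s8}): φ is true.
  s3 (successors {s0, s3, s5}): φ is true.
  s4 (successors {s1, s4, s6}): φ is true.
  s5 (successors {s0, s1, s4, s5, s8}): φ is false.
  s6 (successors {s0, s3, s6, s7}): φ is false.
  s7 (successors {s0, s1, s2, s3, s4, s7}): φ is true.
  s8 (successors {s4, s8}): φ is true.
For instance, at s7:
  At s7: (q ∧ □q) ∨ q is true, ◇r is true, so ((q ∧ □q) ∨ q) ∧ ◇r is true.
    At s7: q ∧ □q is true, q is true, so (q ∧ □q) ∨ q is true.
      At s7: q is true, □q is true, so q ∧ □q is true.
    At s7: ◇r requires r at some successor in {s0, s1, s2, s3, s4, s7}.
      r holds at s0, so ◇r is true at s7.
Satisfying worlds: {s0, s1, s2, s3, s4, s7, s8}

s0, s1, s2, s3, s4, s7, s8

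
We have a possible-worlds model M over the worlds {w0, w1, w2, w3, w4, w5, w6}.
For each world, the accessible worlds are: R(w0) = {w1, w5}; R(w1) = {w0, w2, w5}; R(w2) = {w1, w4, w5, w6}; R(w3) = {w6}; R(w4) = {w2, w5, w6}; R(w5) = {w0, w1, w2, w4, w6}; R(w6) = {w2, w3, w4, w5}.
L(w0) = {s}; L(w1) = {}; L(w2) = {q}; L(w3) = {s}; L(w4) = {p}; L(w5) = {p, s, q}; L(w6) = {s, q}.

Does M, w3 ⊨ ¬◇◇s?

No

At w3: ◇◇s is true, so ¬◇◇s is false.
  At w3: ◇◇s requires ◇s at some successor in {w6}.
    ◇s holds at w6, so ◇◇s is true at w3.
      At w6: ◇s requires s at some successor in {w2, w3, w4, w5}.
        s holds at w3, so ◇s is true at w6.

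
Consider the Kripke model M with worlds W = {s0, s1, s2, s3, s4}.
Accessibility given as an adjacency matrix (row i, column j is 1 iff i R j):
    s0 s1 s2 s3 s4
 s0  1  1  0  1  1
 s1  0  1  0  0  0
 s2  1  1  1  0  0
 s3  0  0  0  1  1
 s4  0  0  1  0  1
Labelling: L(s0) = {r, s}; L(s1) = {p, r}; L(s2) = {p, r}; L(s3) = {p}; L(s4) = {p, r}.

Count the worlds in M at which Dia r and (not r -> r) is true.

4

Let φ = Dia r and (not r -> r). Evaluate φ at each world:
  s0 (successors {s0, s1, s3, s4}): φ is true.
  s1 (successors {s1}): φ is true.
  s2 (successors {s0, s1, s2}): φ is true.
  s3 (successors {s3, s4}): φ is false.
  s4 (successors {s2, s4}): φ is true.
For instance, at s4:
  At s4: Dia r is true, not r -> r is true, so Dia r and (not r -> r) is true.
    At s4: Dia r requires r at some successor in {s2, s4}.
      r holds at s2, so Dia r is true at s4.
Satisfying worlds: {s0, s1, s2, s4}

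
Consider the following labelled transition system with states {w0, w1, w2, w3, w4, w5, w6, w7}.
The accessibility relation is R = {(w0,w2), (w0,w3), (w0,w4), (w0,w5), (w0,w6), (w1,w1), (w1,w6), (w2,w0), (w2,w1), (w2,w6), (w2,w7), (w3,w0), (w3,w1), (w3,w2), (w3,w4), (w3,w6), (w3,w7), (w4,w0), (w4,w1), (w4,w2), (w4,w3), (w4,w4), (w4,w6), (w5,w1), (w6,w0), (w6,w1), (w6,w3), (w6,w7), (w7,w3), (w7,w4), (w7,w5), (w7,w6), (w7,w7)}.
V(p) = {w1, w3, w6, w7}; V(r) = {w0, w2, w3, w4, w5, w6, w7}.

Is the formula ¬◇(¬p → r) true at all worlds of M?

Recall that ◇ψ holds at a world iff ψ holds at some accessible world.
Let φ = ¬◇(¬p → r). Evaluate φ at each world:
  w0 (successors {w2, w3, w4, w5, w6}): φ is false.
  w1 (successors {w1, w6}): φ is false.
  w2 (successors {w0, w1, w6, w7}): φ is false.
  w3 (successors {w0, w1, w2, w4, w6, w7}): φ is false.
  w4 (successors {w0, w1, w2, w3, w4, w6}): φ is false.
  w5 (successors {w1}): φ is false.
  w6 (successors {w0, w1, w3, w7}): φ is false.
  w7 (successors {w3, w4, w5, w6, w7}): φ is false.
Detail at w0 (counterexample):
  At w0: ◇(¬p → r) is true, so ¬◇(¬p → r) is false.
    At w0: ◇(¬p → r) requires ¬p → r at some successor in {w2, w3, w4, w5, w6}.
      ¬p → r holds at w2, so ◇(¬p → r) is true at w0.

No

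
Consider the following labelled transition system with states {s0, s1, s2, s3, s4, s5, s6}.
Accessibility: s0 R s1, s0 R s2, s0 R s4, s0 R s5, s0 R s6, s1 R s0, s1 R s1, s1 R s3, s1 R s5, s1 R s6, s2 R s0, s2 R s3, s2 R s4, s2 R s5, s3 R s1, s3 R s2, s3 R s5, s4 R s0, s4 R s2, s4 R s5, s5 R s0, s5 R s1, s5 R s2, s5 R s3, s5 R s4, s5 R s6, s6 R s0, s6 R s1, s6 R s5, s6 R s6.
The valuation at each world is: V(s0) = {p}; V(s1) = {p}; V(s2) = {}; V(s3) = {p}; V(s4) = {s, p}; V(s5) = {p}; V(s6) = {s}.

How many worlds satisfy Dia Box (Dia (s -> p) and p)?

Let φ = Dia Box (Dia (s -> p) and p). Evaluate φ at each world:
  s0 (successors {s1, s2, s4, s5, s6}): φ is true.
  s1 (successors {s0, s1, s3, s5, s6}): φ is false.
  s2 (successors {s0, s3, s4, s5}): φ is false.
  s3 (successors {s1, s2, s5}): φ is true.
  s4 (successors {s0, s2, s5}): φ is true.
  s5 (successors {s0, s1, s2, s3, s4, s6}): φ is true.
  s6 (successors {s0, s1, s5, s6}): φ is false.
For instance, at s3:
  At s3: Dia Box (Dia (s -> p) and p) requires Box (Dia (s -> p) and p) at some successor in {s1, s2, s5}.
    Box (Dia (s -> p) and p) holds at s2, so Dia Box (Dia (s -> p) and p) is true at s3.
      At s2: Box (Dia (s -> p) and p) requires Dia (s -> p) and p at every successor {s0, s3, s4, s5}.
        At s0: Dia (s -> p) and p is true.
        At s3: Dia (s -> p) and p is true.
        At s4: Dia (s -> p) and p is true.
        At s5: Dia (s -> p) and p is true.
      So Box (Dia (s -> p) and p) is true at s2.
Satisfying worlds: {s0, s3, s4, s5}

4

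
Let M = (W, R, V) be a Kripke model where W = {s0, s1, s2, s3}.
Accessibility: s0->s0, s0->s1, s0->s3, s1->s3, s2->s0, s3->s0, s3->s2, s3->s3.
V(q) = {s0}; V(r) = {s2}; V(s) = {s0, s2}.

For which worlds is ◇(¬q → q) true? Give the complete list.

Let φ = ◇(¬q → q). Evaluate φ at each world:
  s0 (successors {s0, s1, s3}): φ is true.
  s1 (successors {s3}): φ is false.
  s2 (successors {s0}): φ is true.
  s3 (successors {s0, s2, s3}): φ is true.
For instance, at s1:
  At s1: ◇(¬q → q) requires ¬q → q at some successor in {s3}.
    At s3: ¬q → q is false.
  So ◇(¬q → q) is false at s1.
Satisfying worlds: {s0, s2, s3}

s0, s2, s3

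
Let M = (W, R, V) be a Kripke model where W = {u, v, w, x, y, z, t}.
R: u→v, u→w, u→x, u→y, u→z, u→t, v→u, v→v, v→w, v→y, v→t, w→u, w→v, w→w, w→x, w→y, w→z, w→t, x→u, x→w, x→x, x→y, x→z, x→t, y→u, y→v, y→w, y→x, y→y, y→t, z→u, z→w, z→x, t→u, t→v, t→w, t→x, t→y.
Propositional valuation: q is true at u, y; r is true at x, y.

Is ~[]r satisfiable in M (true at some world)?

Yes

Let φ = ~[]r. Evaluate φ at each world:
  u (successors {v, w, x, y, z, t}): φ is true.
  v (successors {u, v, w, y, t}): φ is true.
  w (successors {u, v, w, x, y, z, t}): φ is true.
  x (successors {u, w, x, y, z, t}): φ is true.
  y (successors {u, v, w, x, y, t}): φ is true.
  z (successors {u, w, x}): φ is true.
  t (successors {u, v, w, x, y}): φ is true.
Detail at u (witness):
  At u: []r is false, so ~[]r is true.
    At u: []r requires r at every successor {v, w, x, y, z, t}.
      r fails at v, so []r is false at u.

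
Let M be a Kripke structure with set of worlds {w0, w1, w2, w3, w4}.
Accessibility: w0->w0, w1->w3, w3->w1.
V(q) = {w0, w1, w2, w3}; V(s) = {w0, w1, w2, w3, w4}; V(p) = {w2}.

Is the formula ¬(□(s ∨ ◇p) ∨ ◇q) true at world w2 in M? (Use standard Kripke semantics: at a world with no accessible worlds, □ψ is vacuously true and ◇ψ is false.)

At w2: □(s ∨ ◇p) ∨ ◇q is true, so ¬(□(s ∨ ◇p) ∨ ◇q) is false.
  At w2: □(s ∨ ◇p) is true, ◇q is false, so □(s ∨ ◇p) ∨ ◇q is true.
    At w2: no accessible worlds, so □(s ∨ ◇p) holds vacuously.
    At w2: no accessible worlds, so ◇q is false.

No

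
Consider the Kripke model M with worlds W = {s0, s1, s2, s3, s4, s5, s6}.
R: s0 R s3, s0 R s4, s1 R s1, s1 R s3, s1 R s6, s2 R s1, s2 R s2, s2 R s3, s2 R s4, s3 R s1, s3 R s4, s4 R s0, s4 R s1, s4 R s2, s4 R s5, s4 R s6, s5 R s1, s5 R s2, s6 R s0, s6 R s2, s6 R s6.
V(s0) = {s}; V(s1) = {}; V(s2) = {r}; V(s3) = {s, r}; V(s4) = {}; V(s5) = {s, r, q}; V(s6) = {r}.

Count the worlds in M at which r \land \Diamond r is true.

Let φ = r \land \Diamond r. Evaluate φ at each world:
  s0 (successors {s3, s4}): φ is false.
  s1 (successors {s1, s3, s6}): φ is false.
  s2 (successors {s1, s2, s3, s4}): φ is true.
  s3 (successors {s1, s4}): φ is false.
  s4 (successors {s0, s1, s2, s5, s6}): φ is false.
  s5 (successors {s1, s2}): φ is true.
  s6 (successors {s0, s2, s6}): φ is true.
For instance, at s5:
  At s5: r is true, \Diamond r is true, so r \land \Diamond r is true.
    At s5: \Diamond r requires r at some successor in {s1, s2}.
      r holds at s2, so \Diamond r is true at s5.
Satisfying worlds: {s2, s5, s6}

3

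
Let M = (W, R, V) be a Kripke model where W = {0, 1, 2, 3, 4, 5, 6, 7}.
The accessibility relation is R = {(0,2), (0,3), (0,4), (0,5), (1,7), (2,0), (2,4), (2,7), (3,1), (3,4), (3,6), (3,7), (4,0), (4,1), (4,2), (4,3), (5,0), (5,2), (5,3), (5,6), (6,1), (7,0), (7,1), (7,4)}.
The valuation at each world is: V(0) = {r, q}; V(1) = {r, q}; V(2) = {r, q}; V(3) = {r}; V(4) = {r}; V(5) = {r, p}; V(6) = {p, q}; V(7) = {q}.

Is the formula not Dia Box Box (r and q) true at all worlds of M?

Yes

Recall that Box ψ holds at a world iff ψ holds at every accessible world, and Dia ψ holds iff ψ holds at some accessible world.
Let φ = not Dia Box Box (r and q). Evaluate φ at each world:
  0 (successors {2, 3, 4, 5}): φ is true.
  1 (successors {7}): φ is true.
  2 (successors {0, 4, 7}): φ is true.
  3 (successors {1, 4, 6, 7}): φ is true.
  4 (successors {0, 1, 2, 3}): φ is true.
  5 (successors {0, 2, 3, 6}): φ is true.
  6 (successors {1}): φ is true.
  7 (successors {0, 1, 4}): φ is true.
For instance, at 5:
  At 5: Dia Box Box (r and q) is false, so not Dia Box Box (r and q) is true.
    At 5: Dia Box Box (r and q) requires Box Box (r and q) at some successor in {0, 2, 3, 6}.
      At 0: Box Box (r and q) is false.
      At 2: Box Box (r and q) is false.
      At 3: Box Box (r and q) is false.
      At 6: Box Box (r and q) is false.
    So Dia Box Box (r and q) is false at 5.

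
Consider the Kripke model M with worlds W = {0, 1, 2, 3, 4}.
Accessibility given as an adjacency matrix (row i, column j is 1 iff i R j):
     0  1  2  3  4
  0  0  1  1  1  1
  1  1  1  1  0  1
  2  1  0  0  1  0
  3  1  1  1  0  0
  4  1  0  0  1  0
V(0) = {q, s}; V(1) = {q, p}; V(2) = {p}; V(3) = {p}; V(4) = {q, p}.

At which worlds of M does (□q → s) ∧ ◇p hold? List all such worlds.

Let φ = (□q → s) ∧ ◇p. Evaluate φ at each world:
  0 (successors {1, 2, 3, 4}): φ is true.
  1 (successors {0, 1, 2, 4}): φ is true.
  2 (successors {0, 3}): φ is true.
  3 (successors {0, 1, 2}): φ is true.
  4 (successors {0, 3}): φ is true.
For instance, at 3:
  At 3: □q → s is true, ◇p is true, so (□q → s) ∧ ◇p is true.
    At 3: □q is false, s is false, so □q → s is true.
      At 3: □q requires q at every successor {0, 1, 2}.
        q fails at 2, so □q is false at 3.
    At 3: ◇p requires p at some successor in {0, 1, 2}.
      p holds at 1, so ◇p is true at 3.
Satisfying worlds: {0, 1, 2, 3, 4}

0, 1, 2, 3, 4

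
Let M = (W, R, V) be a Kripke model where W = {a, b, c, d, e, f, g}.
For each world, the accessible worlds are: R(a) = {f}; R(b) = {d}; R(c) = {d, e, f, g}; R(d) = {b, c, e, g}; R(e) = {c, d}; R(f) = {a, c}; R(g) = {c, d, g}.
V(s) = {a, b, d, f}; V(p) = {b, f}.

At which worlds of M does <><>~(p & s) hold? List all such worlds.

Let φ = <><>~(p & s). Evaluate φ at each world:
  a (successors {f}): φ is true.
  b (successors {d}): φ is true.
  c (successors {d, e, f, g}): φ is true.
  d (successors {b, c, e, g}): φ is true.
  e (successors {c, d}): φ is true.
  f (successors {a, c}): φ is true.
  g (successors {c, d, g}): φ is true.
For instance, at d:
  At d: <><>~(p & s) requires <>~(p & s) at some successor in {b, c, e, g}.
    <>~(p & s) holds at b, so <><>~(p & s) is true at d.
      At b: <>~(p & s) requires ~(p & s) at some successor in {d}.
        ~(p & s) holds at d, so <>~(p & s) is true at b.
Satisfying worlds: {a, b, c, d, e, f, g}

a, b, c, d, e, f, g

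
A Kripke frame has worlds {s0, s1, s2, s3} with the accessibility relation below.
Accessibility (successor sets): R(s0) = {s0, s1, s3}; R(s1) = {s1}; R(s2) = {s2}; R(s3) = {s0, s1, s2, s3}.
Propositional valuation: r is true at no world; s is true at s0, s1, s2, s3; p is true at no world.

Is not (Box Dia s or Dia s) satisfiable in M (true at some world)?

Let φ = not (Box Dia s or Dia s). Evaluate φ at each world:
  s0 (successors {s0, s1, s3}): φ is false.
  s1 (successors {s1}): φ is false.
  s2 (successors {s2}): φ is false.
  s3 (successors {s0, s1, s2, s3}): φ is false.
For instance, at s0:
  At s0: Box Dia s or Dia s is true, so not (Box Dia s or Dia s) is false.
    At s0: Box Dia s is true, Dia s is true, so Box Dia s or Dia s is true.
      At s0: Box Dia s requires Dia s at every successor {s0, s1, s3}.
        At s0: Dia s is true.
        At s1: Dia s is true.
        At s3: Dia s is true.
      So Box Dia s is true at s0.
      At s0: Dia s requires s at some successor in {s0, s1, s3}.
        s holds at s0, so Dia s is true at s0.

No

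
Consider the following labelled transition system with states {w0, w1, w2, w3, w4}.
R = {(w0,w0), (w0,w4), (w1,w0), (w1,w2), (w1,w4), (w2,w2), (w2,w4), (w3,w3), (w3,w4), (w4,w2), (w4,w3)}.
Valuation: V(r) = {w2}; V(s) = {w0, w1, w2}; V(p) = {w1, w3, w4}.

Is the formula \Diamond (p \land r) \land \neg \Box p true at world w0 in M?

At w0: \Diamond (p \land r) is false, \neg \Box p is true, so \Diamond (p \land r) \land \neg \Box p is false.
  At w0: \Diamond (p \land r) requires p \land r at some successor in {w0, w4}.
    At w0: p \land r is false.
    At w4: p \land r is false.
  So \Diamond (p \land r) is false at w0.
  At w0: \Box p is false, so \neg \Box p is true.
    At w0: \Box p requires p at every successor {w0, w4}.
      p fails at w0, so \Box p is false at w0.

No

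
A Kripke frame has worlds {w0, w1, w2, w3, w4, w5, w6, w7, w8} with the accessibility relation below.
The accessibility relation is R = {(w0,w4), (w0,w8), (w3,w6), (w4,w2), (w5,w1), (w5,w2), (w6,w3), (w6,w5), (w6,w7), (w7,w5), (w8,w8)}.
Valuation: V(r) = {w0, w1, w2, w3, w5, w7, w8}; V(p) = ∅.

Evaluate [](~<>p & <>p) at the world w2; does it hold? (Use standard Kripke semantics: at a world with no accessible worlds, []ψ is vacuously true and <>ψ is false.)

Yes

At w2: no accessible worlds, so [](~<>p & <>p) holds vacuously.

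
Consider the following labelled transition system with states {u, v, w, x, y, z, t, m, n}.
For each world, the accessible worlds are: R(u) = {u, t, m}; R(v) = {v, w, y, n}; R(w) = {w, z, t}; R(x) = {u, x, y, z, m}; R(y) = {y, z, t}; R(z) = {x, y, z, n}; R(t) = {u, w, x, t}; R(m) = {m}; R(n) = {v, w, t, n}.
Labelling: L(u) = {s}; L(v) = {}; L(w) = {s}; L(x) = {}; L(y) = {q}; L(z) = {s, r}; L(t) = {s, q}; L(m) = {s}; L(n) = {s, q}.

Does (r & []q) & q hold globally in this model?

Let φ = (r & []q) & q. Evaluate φ at each world:
  u (successors {u, t, m}): φ is false.
  v (successors {v, w, y, n}): φ is false.
  w (successors {w, z, t}): φ is false.
  x (successors {u, x, y, z, m}): φ is false.
  y (successors {y, z, t}): φ is false.
  z (successors {x, y, z, n}): φ is false.
  t (successors {u, w, x, t}): φ is false.
  m (successors {m}): φ is false.
  n (successors {v, w, t, n}): φ is false.
Detail at u (counterexample):
  At u: r & []q is false, q is false, so (r & []q) & q is false.
    At u: r is false, []q is false, so r & []q is false.
      At u: []q requires q at every successor {u, t, m}.
        q fails at u, so []q is false at u.

No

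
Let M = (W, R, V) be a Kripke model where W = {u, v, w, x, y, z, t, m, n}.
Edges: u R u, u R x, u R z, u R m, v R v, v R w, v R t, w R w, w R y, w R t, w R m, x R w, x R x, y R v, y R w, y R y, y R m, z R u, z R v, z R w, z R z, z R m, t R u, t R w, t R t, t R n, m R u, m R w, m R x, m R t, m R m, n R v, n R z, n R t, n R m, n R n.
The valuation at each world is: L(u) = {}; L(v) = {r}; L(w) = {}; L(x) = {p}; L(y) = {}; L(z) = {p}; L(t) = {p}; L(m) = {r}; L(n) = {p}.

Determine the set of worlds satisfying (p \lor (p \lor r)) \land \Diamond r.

Let φ = (p \lor (p \lor r)) \land \Diamond r. Evaluate φ at each world:
  u (successors {u, x, z, m}): φ is false.
  v (successors {v, w, t}): φ is true.
  w (successors {w, y, t, m}): φ is false.
  x (successors {w, x}): φ is false.
  y (successors {v, w, y, m}): φ is false.
  z (successors {u, v, w, z, m}): φ is true.
  t (successors {u, w, t, n}): φ is false.
  m (successors {u, w, x, t, m}): φ is true.
  n (successors {v, z, t, m, n}): φ is true.
For instance, at y:
  At y: p \lor (p \lor r) is false, \Diamond r is true, so (p \lor (p \lor r)) \land \Diamond r is false.
    At y: \Diamond r requires r at some successor in {v, w, y, m}.
      r holds at v, so \Diamond r is true at y.
Satisfying worlds: {v, z, m, n}

v, z, m, n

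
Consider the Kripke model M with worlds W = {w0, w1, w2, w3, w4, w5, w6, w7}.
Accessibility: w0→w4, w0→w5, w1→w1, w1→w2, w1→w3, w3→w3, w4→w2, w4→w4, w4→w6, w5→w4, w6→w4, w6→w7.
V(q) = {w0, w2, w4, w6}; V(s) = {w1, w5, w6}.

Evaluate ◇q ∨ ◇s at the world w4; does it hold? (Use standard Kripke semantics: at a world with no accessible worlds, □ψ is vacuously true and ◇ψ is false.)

At w4: ◇q is true, ◇s is true, so ◇q ∨ ◇s is true.
  At w4: ◇q requires q at some successor in {w2, w4, w6}.
    q holds at w2, so ◇q is true at w4.
  At w4: ◇s requires s at some successor in {w2, w4, w6}.
    s holds at w6, so ◇s is true at w4.

Yes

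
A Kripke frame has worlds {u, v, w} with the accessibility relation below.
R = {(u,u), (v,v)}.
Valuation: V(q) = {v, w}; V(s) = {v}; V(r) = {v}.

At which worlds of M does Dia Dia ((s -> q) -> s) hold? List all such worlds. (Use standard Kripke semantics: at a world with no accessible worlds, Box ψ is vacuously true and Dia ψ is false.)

v

Let φ = Dia Dia ((s -> q) -> s). Evaluate φ at each world:
  u (successors {u}): φ is false.
  v (successors {v}): φ is true.
  w (successors ∅): φ is false.
For instance, at v:
  At v: Dia Dia ((s -> q) -> s) requires Dia ((s -> q) -> s) at some successor in {v}.
    Dia ((s -> q) -> s) holds at v, so Dia Dia ((s -> q) -> s) is true at v.
      At v: Dia ((s -> q) -> s) requires (s -> q) -> s at some successor in {v}.
        (s -> q) -> s holds at v, so Dia ((s -> q) -> s) is true at v.
Satisfying worlds: {v}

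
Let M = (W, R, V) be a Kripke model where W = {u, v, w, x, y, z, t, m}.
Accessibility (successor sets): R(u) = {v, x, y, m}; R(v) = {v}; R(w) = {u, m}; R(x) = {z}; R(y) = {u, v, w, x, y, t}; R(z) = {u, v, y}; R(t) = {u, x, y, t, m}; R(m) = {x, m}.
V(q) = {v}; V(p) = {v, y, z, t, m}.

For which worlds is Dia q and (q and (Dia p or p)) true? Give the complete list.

Let φ = Dia q and (q and (Dia p or p)). Evaluate φ at each world:
  u (successors {v, x, y, m}): φ is false.
  v (successors {v}): φ is true.
  w (successors {u, m}): φ is false.
  x (successors {z}): φ is false.
  y (successors {u, v, w, x, y, t}): φ is false.
  z (successors {u, v, y}): φ is false.
  t (successors {u, x, y, t, m}): φ is false.
  m (successors {x, m}): φ is false.
For instance, at x:
  At x: Dia q is false, q and (Dia p or p) is false, so Dia q and (q and (Dia p or p)) is false.
    At x: Dia q requires q at some successor in {z}.
      At z: q is false.
    So Dia q is false at x.
    At x: q is false, Dia p or p is true, so q and (Dia p or p) is false.
      At x: Dia p is true, p is false, so Dia p or p is true.
Satisfying worlds: {v}

v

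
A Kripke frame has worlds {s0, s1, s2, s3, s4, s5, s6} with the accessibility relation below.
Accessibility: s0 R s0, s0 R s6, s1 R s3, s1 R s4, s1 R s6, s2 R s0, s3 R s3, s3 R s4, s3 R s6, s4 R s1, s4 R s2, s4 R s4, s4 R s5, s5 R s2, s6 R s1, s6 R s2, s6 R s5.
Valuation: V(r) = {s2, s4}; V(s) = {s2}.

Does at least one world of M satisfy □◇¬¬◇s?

Recall that □ψ holds at a world iff ψ holds at every accessible world, and ◇ψ holds iff ψ holds at some accessible world.
Let φ = □◇¬¬◇s. Evaluate φ at each world:
  s0 (successors {s0, s6}): φ is true.
  s1 (successors {s3, s4, s6}): φ is true.
  s2 (successors {s0}): φ is true.
  s3 (successors {s3, s4, s6}): φ is true.
  s4 (successors {s1, s2, s4, s5}): φ is false.
  s5 (successors {s2}): φ is false.
  s6 (successors {s1, s2, s5}): φ is false.
Detail at s0 (witness):
  At s0: □◇¬¬◇s requires ◇¬¬◇s at every successor {s0, s6}.
      At s0: ◇¬¬◇s requires ¬¬◇s at some successor in {s0, s6}.
        ¬¬◇s holds at s6, so ◇¬¬◇s is true at s0.
      At s6: ◇¬¬◇s requires ¬¬◇s at some successor in {s1, s2, s5}.
        ¬¬◇s holds at s5, so ◇¬¬◇s is true at s6.
  So □◇¬¬◇s is true at s0.

Yes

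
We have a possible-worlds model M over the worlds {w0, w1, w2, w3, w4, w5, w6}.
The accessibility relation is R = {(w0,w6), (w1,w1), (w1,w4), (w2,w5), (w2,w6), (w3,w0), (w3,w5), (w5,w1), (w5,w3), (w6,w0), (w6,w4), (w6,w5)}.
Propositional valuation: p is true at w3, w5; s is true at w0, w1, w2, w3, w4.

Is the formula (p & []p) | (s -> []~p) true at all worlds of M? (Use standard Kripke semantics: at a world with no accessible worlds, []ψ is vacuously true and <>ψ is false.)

Let φ = (p & []p) | (s -> []~p). Evaluate φ at each world:
  w0 (successors {w6}): φ is true.
  w1 (successors {w1, w4}): φ is true.
  w2 (successors {w5, w6}): φ is false.
  w3 (successors {w0, w5}): φ is false.
  w4 (successors ∅): φ is true.
  w5 (successors {w1, w3}): φ is true.
  w6 (successors {w0, w4, w5}): φ is true.
Detail at w2 (counterexample):
  At w2: p & []p is false, s -> []~p is false, so (p & []p) | (s -> []~p) is false.
    At w2: p is false, []p is false, so p & []p is false.
      At w2: []p requires p at every successor {w5, w6}.
        p fails at w6, so []p is false at w2.
    At w2: s is true, []~p is false, so s -> []~p is false.
      At w2: []~p requires ~p at every successor {w5, w6}.
        ~p fails at w5, so []~p is false at w2.

No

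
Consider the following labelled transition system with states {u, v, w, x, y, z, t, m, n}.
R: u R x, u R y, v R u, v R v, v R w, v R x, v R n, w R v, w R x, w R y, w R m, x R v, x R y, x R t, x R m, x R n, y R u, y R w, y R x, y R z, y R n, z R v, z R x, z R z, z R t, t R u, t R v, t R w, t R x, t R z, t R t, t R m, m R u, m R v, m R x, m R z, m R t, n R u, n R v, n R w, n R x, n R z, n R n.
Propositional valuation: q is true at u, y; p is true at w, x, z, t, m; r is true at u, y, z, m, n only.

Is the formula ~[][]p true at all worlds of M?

Let φ = ~[][]p. Evaluate φ at each world:
  u (successors {x, y}): φ is true.
  v (successors {u, v, w, x, n}): φ is true.
  w (successors {v, x, y, m}): φ is true.
  x (successors {v, y, t, m, n}): φ is true.
  y (successors {u, w, x, z, n}): φ is true.
  z (successors {v, x, z, t}): φ is true.
  t (successors {u, v, w, x, z, t, m}): φ is true.
  m (successors {u, v, x, z, t}): φ is true.
  n (successors {u, v, w, x, z, n}): φ is true.
For instance, at u:
  At u: [][]p is false, so ~[][]p is true.
    At u: [][]p requires []p at every successor {x, y}.
      []p fails at x, so [][]p is false at u.

Yes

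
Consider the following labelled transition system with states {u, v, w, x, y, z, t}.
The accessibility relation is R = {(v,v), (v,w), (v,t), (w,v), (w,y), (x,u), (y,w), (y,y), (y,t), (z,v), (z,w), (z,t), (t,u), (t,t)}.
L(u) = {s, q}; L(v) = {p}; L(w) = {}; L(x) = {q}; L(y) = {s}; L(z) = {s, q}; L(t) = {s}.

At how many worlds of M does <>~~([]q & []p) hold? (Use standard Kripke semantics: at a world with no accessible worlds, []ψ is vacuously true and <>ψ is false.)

2

Let φ = <>~~([]q & []p). Evaluate φ at each world:
  u (successors ∅): φ is false.
  v (successors {v, w, t}): φ is false.
  w (successors {v, y}): φ is false.
  x (successors {u}): φ is true.
  y (successors {w, y, t}): φ is false.
  z (successors {v, w, t}): φ is false.
  t (successors {u, t}): φ is true.
For instance, at v:
  At v: <>~~([]q & []p) requires ~~([]q & []p) at some successor in {v, w, t}.
    At v: ~~([]q & []p) is false.
    At w: ~~([]q & []p) is false.
    At t: ~~([]q & []p) is false.
  So <>~~([]q & []p) is false at v.
Satisfying worlds: {x, t}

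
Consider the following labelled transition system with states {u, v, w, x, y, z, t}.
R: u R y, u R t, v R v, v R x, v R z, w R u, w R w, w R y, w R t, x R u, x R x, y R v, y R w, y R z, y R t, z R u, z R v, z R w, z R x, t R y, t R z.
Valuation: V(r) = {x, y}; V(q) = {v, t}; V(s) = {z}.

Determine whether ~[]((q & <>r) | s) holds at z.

Recall that []ψ holds at a world iff ψ holds at every accessible world, and <>ψ holds iff ψ holds at some accessible world.
At z: []((q & <>r) | s) is false, so ~[]((q & <>r) | s) is true.
  At z: []((q & <>r) | s) requires (q & <>r) | s at every successor {u, v, w, x}.
    (q & <>r) | s fails at u, so []((q & <>r) | s) is false at z.
      At u: q & <>r is false, s is false, so (q & <>r) | s is false.

Yes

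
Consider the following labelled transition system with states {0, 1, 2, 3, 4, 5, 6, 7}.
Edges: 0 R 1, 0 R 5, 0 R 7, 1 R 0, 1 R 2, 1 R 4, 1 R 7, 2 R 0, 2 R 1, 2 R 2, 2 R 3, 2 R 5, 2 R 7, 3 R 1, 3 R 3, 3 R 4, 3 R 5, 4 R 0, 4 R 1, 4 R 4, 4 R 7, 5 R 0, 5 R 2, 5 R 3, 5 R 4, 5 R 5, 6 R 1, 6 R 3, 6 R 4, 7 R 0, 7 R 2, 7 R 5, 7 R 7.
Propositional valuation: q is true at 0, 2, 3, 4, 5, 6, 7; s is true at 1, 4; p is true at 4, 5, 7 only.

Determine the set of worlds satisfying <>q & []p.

none

Let φ = <>q & []p. Evaluate φ at each world:
  0 (successors {1, 5, 7}): φ is false.
  1 (successors {0, 2, 4, 7}): φ is false.
  2 (successors {0, 1, 2, 3, 5, 7}): φ is false.
  3 (successors {1, 3, 4, 5}): φ is false.
  4 (successors {0, 1, 4, 7}): φ is false.
  5 (successors {0, 2, 3, 4, 5}): φ is false.
  6 (successors {1, 3, 4}): φ is false.
  7 (successors {0, 2, 5, 7}): φ is false.
For instance, at 2:
  At 2: <>q is true, []p is false, so <>q & []p is false.
    At 2: <>q requires q at some successor in {0, 1, 2, 3, 5, 7}.
      q holds at 0, so <>q is true at 2.
    At 2: []p requires p at every successor {0, 1, 2, 3, 5, 7}.
      p fails at 0, so []p is false at 2.
Satisfying worlds: none.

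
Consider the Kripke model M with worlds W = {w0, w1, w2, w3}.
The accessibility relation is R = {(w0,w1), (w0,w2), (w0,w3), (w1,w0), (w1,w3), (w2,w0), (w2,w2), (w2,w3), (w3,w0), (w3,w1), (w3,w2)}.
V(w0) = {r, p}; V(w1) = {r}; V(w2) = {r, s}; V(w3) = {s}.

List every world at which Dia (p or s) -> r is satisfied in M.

Recall that Dia ψ holds at a world iff ψ holds at some accessible world.
Let φ = Dia (p or s) -> r. Evaluate φ at each world:
  w0 (successors {w1, w2, w3}): φ is true.
  w1 (successors {w0, w3}): φ is true.
  w2 (successors {w0, w2, w3}): φ is true.
  w3 (successors {w0, w1, w2}): φ is false.
For instance, at w3:
  At w3: Dia (p or s) is true, r is false, so Dia (p or s) -> r is false.
    At w3: Dia (p or s) requires p or s at some successor in {w0, w1, w2}.
      p or s holds at w0, so Dia (p or s) is true at w3.
Satisfying worlds: {w0, w1, w2}

w0, w1, w2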